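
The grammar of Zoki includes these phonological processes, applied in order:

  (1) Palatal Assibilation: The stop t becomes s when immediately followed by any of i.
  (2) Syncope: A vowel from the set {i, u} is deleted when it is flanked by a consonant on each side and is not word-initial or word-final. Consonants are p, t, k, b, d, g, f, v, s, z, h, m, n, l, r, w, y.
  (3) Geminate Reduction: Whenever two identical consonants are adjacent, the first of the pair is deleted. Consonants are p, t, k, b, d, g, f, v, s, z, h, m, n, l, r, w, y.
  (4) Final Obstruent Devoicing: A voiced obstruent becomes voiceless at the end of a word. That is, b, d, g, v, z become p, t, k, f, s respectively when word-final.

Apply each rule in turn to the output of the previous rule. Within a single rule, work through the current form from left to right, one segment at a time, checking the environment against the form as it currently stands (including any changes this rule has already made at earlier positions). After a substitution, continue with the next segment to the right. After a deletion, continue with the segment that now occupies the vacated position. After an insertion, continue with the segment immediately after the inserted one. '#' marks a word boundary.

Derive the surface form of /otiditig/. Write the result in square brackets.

(1) Palatal Assibilation: [otiditig] → [osidisig]
(2) Syncope: [osidisig] → [osdsg]
(3) Geminate Reduction: no change — [osdsg]
(4) Final Obstruent Devoicing: [osdsg] → [osdsk]

[osdsk]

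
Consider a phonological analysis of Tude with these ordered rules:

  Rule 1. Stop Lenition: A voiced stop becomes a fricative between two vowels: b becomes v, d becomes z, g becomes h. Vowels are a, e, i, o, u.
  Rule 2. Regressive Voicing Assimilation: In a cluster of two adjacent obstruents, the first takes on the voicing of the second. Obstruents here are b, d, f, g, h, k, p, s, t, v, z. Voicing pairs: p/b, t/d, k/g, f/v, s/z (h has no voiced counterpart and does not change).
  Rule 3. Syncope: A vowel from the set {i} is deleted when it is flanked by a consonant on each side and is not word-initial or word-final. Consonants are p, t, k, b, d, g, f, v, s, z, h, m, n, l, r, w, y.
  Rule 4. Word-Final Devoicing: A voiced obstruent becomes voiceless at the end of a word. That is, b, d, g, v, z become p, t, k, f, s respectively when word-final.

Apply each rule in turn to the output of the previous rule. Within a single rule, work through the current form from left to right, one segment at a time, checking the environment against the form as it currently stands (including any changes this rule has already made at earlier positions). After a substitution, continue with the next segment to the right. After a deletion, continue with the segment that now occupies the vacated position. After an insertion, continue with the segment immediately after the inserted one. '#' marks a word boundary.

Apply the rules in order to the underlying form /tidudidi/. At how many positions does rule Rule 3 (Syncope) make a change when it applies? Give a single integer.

2

Rule 1 Stop Lenition: [tidudidi] → [tizuzizi]
Rule 2 Regressive Voicing Assimilation: no change — [tizuzizi]
Rule 3 Syncope: [tizuzizi] → [tzuzzi]
Rule 4 Word-Final Devoicing: no change — [tzuzzi]
Rule Rule 3 changed 2 position(s).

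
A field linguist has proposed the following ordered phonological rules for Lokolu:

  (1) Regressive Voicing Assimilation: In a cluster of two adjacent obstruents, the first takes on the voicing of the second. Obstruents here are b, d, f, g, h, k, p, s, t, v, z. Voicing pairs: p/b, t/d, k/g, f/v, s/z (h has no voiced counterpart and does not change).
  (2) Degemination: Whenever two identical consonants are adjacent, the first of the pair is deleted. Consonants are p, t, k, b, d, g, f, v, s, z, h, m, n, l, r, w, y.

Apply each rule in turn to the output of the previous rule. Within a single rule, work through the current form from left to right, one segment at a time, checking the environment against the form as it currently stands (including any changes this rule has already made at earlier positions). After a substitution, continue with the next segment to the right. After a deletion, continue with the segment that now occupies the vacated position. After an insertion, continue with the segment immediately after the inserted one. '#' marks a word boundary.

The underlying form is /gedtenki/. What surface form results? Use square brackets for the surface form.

[getenki]

(1) Regressive Voicing Assimilation: [gedtenki] → [gettenki]
(2) Degemination: [gettenki] → [getenki]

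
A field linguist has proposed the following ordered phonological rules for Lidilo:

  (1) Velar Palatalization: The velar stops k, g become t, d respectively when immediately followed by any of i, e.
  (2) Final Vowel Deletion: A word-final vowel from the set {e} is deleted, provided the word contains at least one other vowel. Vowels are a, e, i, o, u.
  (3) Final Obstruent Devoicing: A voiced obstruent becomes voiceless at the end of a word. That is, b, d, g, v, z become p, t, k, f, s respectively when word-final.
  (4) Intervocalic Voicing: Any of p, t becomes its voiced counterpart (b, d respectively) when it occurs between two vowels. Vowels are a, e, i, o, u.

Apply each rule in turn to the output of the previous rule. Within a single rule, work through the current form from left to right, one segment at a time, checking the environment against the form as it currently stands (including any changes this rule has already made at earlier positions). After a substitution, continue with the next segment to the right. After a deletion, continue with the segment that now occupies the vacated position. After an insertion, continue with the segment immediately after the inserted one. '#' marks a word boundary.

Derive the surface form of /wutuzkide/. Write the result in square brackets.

(1) Velar Palatalization: [wutuzkide] → [wutuztide]
(2) Final Vowel Deletion: [wutuztide] → [wutuztid]
(3) Final Obstruent Devoicing: [wutuztid] → [wutuztit]
(4) Intervocalic Voicing: [wutuztit] → [wuduztit]

[wuduztit]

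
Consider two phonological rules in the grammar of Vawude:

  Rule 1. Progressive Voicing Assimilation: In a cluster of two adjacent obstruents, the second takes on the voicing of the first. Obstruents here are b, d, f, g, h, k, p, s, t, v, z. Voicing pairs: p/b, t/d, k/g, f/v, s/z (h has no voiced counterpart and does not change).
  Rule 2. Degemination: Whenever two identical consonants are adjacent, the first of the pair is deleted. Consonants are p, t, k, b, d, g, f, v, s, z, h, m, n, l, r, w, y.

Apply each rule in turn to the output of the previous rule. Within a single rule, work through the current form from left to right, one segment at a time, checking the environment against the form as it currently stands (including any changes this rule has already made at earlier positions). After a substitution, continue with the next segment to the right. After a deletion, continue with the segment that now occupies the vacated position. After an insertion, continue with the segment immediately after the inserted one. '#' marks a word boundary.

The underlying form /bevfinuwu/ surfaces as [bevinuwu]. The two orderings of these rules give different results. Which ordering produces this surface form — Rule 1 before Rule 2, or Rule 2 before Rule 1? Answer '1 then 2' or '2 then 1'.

1 then 2

Order 1 then 2:
  1 Progressive Voicing Assimilation: [bevfinuwu] → [bevvinuwu]
  2 Degemination: [bevvinuwu] → [bevinuwu]
  result: [bevinuwu]
Order 2 then 1:
  2 Degemination: no change — [bevfinuwu]
  1 Progressive Voicing Assimilation: [bevfinuwu] → [bevvinuwu]
  result: [bevvinuwu]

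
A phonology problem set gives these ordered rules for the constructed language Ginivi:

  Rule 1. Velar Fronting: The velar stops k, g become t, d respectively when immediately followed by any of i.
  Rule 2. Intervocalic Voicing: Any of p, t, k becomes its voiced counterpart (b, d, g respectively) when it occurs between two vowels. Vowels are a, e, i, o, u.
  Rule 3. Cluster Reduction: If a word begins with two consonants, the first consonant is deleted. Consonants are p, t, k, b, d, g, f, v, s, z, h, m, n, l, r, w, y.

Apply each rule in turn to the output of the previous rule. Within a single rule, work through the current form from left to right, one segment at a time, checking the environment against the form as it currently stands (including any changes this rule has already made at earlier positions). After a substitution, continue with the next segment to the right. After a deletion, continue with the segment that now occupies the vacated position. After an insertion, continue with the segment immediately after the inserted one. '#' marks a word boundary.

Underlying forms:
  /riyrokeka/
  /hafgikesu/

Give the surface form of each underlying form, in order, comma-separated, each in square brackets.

[riyrogega], [hafdigesu]

/riyrokeka/:
  Rule 1 Velar Fronting: no change — [riyrokeka]
  Rule 2 Intervocalic Voicing: [riyrokeka] → [riyrogega]
  Rule 3 Cluster Reduction: no change — [riyrogega]
/hafgikesu/:
  Rule 1 Velar Fronting: [hafgikesu] → [hafdikesu]
  Rule 2 Intervocalic Voicing: [hafdikesu] → [hafdigesu]
  Rule 3 Cluster Reduction: no change — [hafdigesu]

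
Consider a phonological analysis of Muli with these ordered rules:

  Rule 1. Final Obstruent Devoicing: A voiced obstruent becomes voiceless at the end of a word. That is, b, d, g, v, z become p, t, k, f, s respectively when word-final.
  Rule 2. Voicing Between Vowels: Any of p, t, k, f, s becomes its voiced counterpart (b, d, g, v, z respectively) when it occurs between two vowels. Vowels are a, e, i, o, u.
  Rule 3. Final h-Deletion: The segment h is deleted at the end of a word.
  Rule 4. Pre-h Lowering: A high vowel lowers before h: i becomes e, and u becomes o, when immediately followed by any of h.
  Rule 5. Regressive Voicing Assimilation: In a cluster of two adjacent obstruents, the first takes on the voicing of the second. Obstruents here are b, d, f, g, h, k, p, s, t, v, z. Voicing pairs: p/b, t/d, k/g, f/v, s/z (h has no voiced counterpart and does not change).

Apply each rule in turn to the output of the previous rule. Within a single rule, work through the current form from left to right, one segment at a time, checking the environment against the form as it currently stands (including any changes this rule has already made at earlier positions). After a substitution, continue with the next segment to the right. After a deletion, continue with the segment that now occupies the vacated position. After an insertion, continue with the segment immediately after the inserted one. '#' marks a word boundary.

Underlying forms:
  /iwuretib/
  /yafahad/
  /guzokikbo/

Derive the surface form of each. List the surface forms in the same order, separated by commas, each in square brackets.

[iwuredip], [yavahat], [guzogigbo]

/iwuretib/:
  Rule 1 Final Obstruent Devoicing: [iwuretib] → [iwuretip]
  Rule 2 Voicing Between Vowels: [iwuretip] → [iwuredip]
  Rule 3 Final h-Deletion: no change — [iwuredip]
  Rule 4 Pre-h Lowering: no change — [iwuredip]
  Rule 5 Regressive Voicing Assimilation: no change — [iwuredip]
/yafahad/:
  Rule 1 Final Obstruent Devoicing: [yafahad] → [yafahat]
  Rule 2 Voicing Between Vowels: [yafahat] → [yavahat]
  Rule 3 Final h-Deletion: no change — [yavahat]
  Rule 4 Pre-h Lowering: no change — [yavahat]
  Rule 5 Regressive Voicing Assimilation: no change — [yavahat]
/guzokikbo/:
  Rule 1 Final Obstruent Devoicing: no change — [guzokikbo]
  Rule 2 Voicing Between Vowels: [guzokikbo] → [guzogikbo]
  Rule 3 Final h-Deletion: no change — [guzogikbo]
  Rule 4 Pre-h Lowering: no change — [guzogikbo]
  Rule 5 Regressive Voicing Assimilation: [guzogikbo] → [guzogigbo]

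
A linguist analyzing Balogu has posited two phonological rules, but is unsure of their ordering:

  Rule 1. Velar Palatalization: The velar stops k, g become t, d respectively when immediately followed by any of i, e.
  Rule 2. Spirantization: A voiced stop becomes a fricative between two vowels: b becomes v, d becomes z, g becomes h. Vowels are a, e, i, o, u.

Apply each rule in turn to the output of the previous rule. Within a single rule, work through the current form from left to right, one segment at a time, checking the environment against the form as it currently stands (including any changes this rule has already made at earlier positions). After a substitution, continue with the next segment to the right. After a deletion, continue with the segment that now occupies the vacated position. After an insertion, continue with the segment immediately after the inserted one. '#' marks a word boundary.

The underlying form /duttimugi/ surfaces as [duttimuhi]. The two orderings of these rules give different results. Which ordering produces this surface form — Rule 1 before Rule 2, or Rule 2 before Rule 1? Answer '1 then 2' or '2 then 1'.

Order 1 then 2:
  1 Velar Palatalization: [duttimugi] → [duttimudi]
  2 Spirantization: [duttimudi] → [duttimuzi]
  result: [duttimuzi]
Order 2 then 1:
  2 Spirantization: [duttimugi] → [duttimuhi]
  1 Velar Palatalization: no change — [duttimuhi]
  result: [duttimuhi]

2 then 1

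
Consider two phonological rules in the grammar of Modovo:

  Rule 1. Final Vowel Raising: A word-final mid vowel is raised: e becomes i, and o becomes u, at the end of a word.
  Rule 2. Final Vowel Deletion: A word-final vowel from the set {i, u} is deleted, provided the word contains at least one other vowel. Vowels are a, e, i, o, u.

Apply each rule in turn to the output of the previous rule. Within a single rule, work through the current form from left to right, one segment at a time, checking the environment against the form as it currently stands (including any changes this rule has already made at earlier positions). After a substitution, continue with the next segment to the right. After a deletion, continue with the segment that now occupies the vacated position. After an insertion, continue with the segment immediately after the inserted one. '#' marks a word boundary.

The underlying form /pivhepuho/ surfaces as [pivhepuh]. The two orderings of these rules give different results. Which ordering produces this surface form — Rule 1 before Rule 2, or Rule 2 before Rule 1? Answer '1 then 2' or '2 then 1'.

1 then 2

Order 1 then 2:
  1 Final Vowel Raising: [pivhepuho] → [pivhepuhu]
  2 Final Vowel Deletion: [pivhepuhu] → [pivhepuh]
  result: [pivhepuh]
Order 2 then 1:
  2 Final Vowel Deletion: no change — [pivhepuho]
  1 Final Vowel Raising: [pivhepuho] → [pivhepuhu]
  result: [pivhepuhu]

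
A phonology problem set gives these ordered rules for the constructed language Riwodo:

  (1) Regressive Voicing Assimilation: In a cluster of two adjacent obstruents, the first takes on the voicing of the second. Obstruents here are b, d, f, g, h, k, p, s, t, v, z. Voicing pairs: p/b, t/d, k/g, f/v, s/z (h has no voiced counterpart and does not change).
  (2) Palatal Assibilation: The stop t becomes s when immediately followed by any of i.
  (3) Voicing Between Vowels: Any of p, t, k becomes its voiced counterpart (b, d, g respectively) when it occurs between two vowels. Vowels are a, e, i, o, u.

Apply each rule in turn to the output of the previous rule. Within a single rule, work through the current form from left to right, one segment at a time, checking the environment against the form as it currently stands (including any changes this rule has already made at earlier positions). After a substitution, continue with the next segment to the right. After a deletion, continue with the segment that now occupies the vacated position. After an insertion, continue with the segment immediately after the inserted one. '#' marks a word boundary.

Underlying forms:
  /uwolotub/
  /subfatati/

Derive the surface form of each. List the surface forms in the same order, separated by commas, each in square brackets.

/uwolotub/:
  (1) Regressive Voicing Assimilation: no change — [uwolotub]
  (2) Palatal Assibilation: no change — [uwolotub]
  (3) Voicing Between Vowels: [uwolotub] → [uwolodub]
/subfatati/:
  (1) Regressive Voicing Assimilation: [subfatati] → [supfatati]
  (2) Palatal Assibilation: [supfatati] → [supfatasi]
  (3) Voicing Between Vowels: [supfatasi] → [supfadasi]

[uwolodub], [supfadasi]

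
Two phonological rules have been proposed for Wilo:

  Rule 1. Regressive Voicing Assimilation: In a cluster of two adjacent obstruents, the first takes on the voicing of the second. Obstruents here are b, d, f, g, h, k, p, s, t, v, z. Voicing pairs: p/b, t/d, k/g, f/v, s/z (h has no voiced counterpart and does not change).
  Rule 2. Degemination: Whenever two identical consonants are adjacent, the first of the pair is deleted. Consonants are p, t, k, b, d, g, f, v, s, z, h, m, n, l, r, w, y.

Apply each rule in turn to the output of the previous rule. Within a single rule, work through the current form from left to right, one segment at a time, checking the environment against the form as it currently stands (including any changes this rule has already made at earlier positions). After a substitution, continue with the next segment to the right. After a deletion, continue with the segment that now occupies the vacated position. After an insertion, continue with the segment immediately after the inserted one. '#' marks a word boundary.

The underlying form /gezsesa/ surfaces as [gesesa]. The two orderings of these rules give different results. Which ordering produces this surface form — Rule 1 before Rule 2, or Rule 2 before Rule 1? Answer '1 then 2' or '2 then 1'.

Order 1 then 2:
  1 Regressive Voicing Assimilation: [gezsesa] → [gessesa]
  2 Degemination: [gessesa] → [gesesa]
  result: [gesesa]
Order 2 then 1:
  2 Degemination: no change — [gezsesa]
  1 Regressive Voicing Assimilation: [gezsesa] → [gessesa]
  result: [gessesa]

1 then 2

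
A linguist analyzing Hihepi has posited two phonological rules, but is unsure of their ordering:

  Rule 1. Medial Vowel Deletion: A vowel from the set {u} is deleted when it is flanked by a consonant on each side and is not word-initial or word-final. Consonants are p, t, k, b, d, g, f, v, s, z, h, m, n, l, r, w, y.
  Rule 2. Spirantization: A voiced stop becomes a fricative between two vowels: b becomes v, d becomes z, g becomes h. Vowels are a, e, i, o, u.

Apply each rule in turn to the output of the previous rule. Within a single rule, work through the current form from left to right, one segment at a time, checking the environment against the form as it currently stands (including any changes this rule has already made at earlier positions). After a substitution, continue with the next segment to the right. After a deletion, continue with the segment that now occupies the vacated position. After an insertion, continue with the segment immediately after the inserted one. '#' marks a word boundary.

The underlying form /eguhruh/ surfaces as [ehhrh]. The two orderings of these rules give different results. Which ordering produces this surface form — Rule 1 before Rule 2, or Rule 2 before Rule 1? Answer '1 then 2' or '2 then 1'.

Order 1 then 2:
  1 Medial Vowel Deletion: [eguhruh] → [eghrh]
  2 Spirantization: no change — [eghrh]
  result: [eghrh]
Order 2 then 1:
  2 Spirantization: [eguhruh] → [ehuhruh]
  1 Medial Vowel Deletion: [ehuhruh] → [ehhrh]
  result: [ehhrh]

2 then 1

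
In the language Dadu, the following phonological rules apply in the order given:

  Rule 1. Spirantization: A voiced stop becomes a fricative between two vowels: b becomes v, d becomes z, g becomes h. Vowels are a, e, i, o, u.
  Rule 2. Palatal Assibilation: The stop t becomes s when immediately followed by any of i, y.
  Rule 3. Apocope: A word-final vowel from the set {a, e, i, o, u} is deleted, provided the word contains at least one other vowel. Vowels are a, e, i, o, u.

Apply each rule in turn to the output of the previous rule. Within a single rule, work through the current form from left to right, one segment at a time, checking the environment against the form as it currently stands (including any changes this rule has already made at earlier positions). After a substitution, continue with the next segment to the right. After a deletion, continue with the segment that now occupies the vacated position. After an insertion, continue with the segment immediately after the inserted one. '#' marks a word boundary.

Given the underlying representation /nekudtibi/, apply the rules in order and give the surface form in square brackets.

Rule 1 Spirantization: [nekudtibi] → [nekudtivi]
Rule 2 Palatal Assibilation: [nekudtivi] → [nekudsivi]
Rule 3 Apocope: [nekudsivi] → [nekudsiv]

[nekudsiv]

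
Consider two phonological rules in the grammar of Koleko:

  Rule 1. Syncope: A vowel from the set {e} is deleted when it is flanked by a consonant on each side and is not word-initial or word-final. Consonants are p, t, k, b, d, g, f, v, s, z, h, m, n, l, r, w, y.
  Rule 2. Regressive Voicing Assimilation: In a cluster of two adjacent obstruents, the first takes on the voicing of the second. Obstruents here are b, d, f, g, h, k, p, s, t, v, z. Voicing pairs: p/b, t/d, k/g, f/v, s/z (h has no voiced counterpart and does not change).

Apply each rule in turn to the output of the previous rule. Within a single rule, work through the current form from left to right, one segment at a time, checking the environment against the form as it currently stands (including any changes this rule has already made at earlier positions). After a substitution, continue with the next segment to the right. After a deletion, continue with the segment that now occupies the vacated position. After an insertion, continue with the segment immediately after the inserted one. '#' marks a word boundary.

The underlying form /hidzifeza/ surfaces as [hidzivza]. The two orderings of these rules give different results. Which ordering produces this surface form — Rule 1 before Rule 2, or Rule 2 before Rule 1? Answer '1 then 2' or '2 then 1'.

1 then 2

Order 1 then 2:
  1 Syncope: [hidzifeza] → [hidzifza]
  2 Regressive Voicing Assimilation: [hidzifza] → [hidzivza]
  result: [hidzivza]
Order 2 then 1:
  2 Regressive Voicing Assimilation: no change — [hidzifeza]
  1 Syncope: [hidzifeza] → [hidzifza]
  result: [hidzifza]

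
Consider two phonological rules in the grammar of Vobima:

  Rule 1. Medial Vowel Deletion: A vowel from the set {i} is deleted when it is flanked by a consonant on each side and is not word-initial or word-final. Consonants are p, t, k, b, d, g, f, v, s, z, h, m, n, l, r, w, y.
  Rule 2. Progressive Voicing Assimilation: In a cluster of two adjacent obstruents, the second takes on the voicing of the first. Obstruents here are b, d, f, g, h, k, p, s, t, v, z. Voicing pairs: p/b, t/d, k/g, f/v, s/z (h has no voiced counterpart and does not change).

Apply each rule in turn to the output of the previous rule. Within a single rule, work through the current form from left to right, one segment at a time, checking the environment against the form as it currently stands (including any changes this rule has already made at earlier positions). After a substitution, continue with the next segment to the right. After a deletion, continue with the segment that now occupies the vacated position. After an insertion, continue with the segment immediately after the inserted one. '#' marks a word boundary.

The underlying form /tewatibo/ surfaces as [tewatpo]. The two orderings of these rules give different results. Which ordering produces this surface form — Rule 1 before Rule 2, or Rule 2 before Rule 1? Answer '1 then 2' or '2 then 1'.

Order 1 then 2:
  1 Medial Vowel Deletion: [tewatibo] → [tewatbo]
  2 Progressive Voicing Assimilation: [tewatbo] → [tewatpo]
  result: [tewatpo]
Order 2 then 1:
  2 Progressive Voicing Assimilation: no change — [tewatibo]
  1 Medial Vowel Deletion: [tewatibo] → [tewatbo]
  result: [tewatbo]

1 then 2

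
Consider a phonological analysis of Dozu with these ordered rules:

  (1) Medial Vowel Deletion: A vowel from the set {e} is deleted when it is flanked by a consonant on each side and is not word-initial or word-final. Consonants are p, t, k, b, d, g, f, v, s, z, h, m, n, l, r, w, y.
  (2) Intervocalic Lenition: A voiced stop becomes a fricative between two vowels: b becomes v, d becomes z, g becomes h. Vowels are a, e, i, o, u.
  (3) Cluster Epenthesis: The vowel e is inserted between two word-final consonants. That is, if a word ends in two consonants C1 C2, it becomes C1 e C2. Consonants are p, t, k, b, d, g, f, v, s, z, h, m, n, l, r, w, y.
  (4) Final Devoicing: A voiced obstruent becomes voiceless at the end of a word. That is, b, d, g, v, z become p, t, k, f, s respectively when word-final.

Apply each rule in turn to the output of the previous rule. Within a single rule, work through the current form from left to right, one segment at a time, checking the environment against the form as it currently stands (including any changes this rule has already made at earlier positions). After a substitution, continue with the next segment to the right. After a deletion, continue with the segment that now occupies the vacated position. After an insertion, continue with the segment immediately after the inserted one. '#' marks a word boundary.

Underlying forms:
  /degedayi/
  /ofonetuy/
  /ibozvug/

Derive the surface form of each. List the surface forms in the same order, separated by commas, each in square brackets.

[dgdayi], [ofontuy], [ivozvuk]

/degedayi/:
  (1) Medial Vowel Deletion: [degedayi] → [dgdayi]
  (2) Intervocalic Lenition: no change — [dgdayi]
  (3) Cluster Epenthesis: no change — [dgdayi]
  (4) Final Devoicing: no change — [dgdayi]
/ofonetuy/:
  (1) Medial Vowel Deletion: [ofonetuy] → [ofontuy]
  (2) Intervocalic Lenition: no change — [ofontuy]
  (3) Cluster Epenthesis: no change — [ofontuy]
  (4) Final Devoicing: no change — [ofontuy]
/ibozvug/:
  (1) Medial Vowel Deletion: no change — [ibozvug]
  (2) Intervocalic Lenition: [ibozvug] → [ivozvug]
  (3) Cluster Epenthesis: no change — [ivozvug]
  (4) Final Devoicing: [ivozvug] → [ivozvuk]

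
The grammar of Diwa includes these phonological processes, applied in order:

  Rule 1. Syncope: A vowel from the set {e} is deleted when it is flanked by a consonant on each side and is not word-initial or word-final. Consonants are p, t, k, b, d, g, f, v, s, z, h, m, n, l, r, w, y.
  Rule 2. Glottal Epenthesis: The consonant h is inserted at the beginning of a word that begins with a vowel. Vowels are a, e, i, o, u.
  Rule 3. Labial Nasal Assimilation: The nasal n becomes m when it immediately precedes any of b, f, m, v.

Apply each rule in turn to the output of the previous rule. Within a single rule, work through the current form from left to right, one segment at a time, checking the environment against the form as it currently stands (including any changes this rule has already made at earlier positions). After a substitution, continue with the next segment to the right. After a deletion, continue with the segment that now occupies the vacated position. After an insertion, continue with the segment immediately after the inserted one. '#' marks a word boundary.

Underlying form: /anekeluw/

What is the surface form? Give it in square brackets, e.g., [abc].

Rule 1 Syncope: [anekeluw] → [ankluw]
Rule 2 Glottal Epenthesis: [ankluw] → [hankluw]
Rule 3 Labial Nasal Assimilation: no change — [hankluw]

[hankluw]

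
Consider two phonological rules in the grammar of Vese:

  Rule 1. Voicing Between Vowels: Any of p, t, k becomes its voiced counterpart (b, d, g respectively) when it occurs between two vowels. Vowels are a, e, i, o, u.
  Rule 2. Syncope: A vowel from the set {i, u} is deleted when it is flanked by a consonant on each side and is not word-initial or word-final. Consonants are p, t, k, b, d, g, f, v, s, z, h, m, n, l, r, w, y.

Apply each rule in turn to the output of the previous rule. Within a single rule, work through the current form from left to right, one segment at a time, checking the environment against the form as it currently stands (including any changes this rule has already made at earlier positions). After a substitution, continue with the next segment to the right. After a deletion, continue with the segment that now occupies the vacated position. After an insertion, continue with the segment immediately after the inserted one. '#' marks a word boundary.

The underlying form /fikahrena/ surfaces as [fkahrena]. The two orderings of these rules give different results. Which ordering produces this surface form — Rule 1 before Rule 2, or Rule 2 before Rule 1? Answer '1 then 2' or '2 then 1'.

Order 1 then 2:
  1 Voicing Between Vowels: [fikahrena] → [figahrena]
  2 Syncope: [figahrena] → [fgahrena]
  result: [fgahrena]
Order 2 then 1:
  2 Syncope: [fikahrena] → [fkahrena]
  1 Voicing Between Vowels: no change — [fkahrena]
  result: [fkahrena]

2 then 1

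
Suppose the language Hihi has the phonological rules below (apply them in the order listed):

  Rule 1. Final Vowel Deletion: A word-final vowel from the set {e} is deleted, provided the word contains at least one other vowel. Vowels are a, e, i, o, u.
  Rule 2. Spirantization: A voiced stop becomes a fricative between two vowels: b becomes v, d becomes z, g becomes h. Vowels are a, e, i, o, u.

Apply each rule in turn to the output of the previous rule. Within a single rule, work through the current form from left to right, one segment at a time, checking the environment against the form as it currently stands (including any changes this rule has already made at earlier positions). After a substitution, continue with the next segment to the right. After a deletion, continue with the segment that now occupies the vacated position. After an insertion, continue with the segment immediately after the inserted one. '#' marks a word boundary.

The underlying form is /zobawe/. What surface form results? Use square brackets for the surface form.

[zovaw]

Rule 1 Final Vowel Deletion: [zobawe] → [zobaw]
Rule 2 Spirantization: [zobaw] → [zovaw]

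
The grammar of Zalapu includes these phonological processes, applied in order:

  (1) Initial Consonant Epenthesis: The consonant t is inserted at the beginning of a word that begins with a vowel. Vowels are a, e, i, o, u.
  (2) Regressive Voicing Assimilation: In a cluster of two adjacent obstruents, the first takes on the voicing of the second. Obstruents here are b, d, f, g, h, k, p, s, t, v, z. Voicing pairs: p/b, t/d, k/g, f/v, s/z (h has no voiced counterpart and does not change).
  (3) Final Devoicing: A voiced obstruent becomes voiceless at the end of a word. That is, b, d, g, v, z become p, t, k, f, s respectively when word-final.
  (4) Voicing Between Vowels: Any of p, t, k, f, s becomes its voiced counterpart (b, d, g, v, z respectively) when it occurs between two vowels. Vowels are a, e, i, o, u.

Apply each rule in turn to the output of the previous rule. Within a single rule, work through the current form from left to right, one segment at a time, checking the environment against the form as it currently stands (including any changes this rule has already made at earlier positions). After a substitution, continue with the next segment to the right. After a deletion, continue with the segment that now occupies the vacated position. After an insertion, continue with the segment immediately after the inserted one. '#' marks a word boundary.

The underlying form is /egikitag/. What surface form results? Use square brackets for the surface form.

[tegigidak]

(1) Initial Consonant Epenthesis: [egikitag] → [tegikitag]
(2) Regressive Voicing Assimilation: no change — [tegikitag]
(3) Final Devoicing: [tegikitag] → [tegikitak]
(4) Voicing Between Vowels: [tegikitak] → [tegigidak]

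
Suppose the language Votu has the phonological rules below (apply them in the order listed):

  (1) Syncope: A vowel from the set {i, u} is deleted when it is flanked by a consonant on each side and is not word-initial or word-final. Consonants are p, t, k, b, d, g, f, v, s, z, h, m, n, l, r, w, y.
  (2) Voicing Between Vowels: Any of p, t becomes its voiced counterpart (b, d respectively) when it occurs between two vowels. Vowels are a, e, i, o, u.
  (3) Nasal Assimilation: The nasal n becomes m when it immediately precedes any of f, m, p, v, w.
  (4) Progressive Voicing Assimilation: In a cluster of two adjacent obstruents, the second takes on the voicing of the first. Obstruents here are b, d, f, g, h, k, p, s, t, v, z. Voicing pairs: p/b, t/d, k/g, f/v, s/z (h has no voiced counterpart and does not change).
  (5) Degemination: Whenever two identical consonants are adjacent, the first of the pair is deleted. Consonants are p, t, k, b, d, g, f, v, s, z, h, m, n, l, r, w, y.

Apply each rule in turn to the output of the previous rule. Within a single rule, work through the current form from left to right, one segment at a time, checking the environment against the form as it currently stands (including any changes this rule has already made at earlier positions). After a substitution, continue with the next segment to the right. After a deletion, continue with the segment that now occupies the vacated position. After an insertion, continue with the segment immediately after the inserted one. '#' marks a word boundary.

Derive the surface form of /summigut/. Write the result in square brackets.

[smgd]

(1) Syncope: [summigut] → [smmgt]
(2) Voicing Between Vowels: no change — [smmgt]
(3) Nasal Assimilation: no change — [smmgt]
(4) Progressive Voicing Assimilation: [smmgt] → [smmgd]
(5) Degemination: [smmgd] → [smgd]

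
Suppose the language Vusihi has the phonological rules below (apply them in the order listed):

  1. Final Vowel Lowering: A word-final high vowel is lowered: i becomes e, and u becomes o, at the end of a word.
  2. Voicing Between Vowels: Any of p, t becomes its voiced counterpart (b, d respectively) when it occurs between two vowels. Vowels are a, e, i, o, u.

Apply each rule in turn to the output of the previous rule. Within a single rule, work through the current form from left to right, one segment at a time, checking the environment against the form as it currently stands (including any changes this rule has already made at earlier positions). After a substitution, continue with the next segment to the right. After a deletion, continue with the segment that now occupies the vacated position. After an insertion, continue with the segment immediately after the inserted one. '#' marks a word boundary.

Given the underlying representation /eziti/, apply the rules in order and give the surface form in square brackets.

[ezide]

1 Final Vowel Lowering: [eziti] → [ezite]
2 Voicing Between Vowels: [ezite] → [ezide]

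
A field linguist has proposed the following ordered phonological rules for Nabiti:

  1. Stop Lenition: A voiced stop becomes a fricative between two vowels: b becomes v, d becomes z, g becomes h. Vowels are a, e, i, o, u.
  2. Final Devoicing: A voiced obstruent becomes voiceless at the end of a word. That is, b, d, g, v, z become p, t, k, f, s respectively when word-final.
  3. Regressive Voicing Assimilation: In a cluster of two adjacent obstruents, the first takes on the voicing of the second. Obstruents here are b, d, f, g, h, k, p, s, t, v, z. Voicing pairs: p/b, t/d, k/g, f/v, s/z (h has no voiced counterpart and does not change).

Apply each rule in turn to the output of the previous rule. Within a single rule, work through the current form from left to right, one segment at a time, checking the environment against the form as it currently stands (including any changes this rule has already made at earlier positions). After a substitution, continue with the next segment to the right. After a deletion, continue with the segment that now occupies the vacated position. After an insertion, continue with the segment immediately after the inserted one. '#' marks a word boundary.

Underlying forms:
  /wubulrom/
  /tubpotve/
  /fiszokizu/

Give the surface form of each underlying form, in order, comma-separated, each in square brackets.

/wubulrom/:
  1 Stop Lenition: [wubulrom] → [wuvulrom]
  2 Final Devoicing: no change — [wuvulrom]
  3 Regressive Voicing Assimilation: no change — [wuvulrom]
/tubpotve/:
  1 Stop Lenition: no change — [tubpotve]
  2 Final Devoicing: no change — [tubpotve]
  3 Regressive Voicing Assimilation: [tubpotve] → [tuppodve]
/fiszokizu/:
  1 Stop Lenition: no change — [fiszokizu]
  2 Final Devoicing: no change — [fiszokizu]
  3 Regressive Voicing Assimilation: [fiszokizu] → [fizzokizu]

[wuvulrom], [tuppodve], [fizzokizu]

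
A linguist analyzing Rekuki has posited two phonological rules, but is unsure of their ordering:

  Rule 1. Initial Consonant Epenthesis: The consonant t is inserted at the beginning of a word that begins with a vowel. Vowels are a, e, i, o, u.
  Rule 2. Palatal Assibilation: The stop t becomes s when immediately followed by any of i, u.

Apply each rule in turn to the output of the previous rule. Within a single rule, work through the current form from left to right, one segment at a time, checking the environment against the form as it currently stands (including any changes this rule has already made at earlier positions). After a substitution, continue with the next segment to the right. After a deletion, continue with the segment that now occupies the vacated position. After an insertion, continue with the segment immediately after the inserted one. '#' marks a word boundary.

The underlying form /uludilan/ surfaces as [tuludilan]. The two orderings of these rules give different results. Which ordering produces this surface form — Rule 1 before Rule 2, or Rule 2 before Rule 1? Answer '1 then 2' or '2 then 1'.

Order 1 then 2:
  1 Initial Consonant Epenthesis: [uludilan] → [tuludilan]
  2 Palatal Assibilation: [tuludilan] → [suludilan]
  result: [suludilan]
Order 2 then 1:
  2 Palatal Assibilation: no change — [uludilan]
  1 Initial Consonant Epenthesis: [uludilan] → [tuludilan]
  result: [tuludilan]

2 then 1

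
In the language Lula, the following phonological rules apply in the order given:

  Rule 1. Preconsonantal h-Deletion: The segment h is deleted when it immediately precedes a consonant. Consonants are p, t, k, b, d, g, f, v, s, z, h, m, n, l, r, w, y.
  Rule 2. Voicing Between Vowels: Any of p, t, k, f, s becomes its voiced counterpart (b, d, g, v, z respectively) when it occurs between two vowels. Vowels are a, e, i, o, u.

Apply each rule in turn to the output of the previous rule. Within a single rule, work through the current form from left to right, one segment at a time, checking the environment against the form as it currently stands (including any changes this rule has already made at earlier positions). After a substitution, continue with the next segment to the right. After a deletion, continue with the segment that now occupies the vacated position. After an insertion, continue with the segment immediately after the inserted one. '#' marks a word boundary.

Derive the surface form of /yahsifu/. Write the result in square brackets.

Rule 1 Preconsonantal h-Deletion: [yahsifu] → [yasifu]
Rule 2 Voicing Between Vowels: [yasifu] → [yazivu]

[yazivu]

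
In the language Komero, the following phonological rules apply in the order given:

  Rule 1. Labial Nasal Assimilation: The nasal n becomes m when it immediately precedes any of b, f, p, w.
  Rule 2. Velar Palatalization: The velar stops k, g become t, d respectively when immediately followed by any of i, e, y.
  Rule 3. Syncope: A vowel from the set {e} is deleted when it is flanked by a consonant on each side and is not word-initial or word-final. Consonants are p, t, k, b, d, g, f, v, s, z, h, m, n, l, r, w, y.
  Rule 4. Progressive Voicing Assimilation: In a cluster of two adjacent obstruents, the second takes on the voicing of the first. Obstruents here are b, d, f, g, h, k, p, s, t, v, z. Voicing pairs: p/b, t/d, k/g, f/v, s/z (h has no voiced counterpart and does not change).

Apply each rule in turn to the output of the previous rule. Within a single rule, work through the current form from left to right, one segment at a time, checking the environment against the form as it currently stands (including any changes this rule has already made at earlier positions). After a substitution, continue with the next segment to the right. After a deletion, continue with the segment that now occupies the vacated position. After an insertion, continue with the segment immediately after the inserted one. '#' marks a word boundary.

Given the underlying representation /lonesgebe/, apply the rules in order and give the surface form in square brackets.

Rule 1 Labial Nasal Assimilation: no change — [lonesgebe]
Rule 2 Velar Palatalization: [lonesgebe] → [lonesdebe]
Rule 3 Syncope: [lonesdebe] → [lonsdbe]
Rule 4 Progressive Voicing Assimilation: [lonsdbe] → [lonstpe]

[lonstpe]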